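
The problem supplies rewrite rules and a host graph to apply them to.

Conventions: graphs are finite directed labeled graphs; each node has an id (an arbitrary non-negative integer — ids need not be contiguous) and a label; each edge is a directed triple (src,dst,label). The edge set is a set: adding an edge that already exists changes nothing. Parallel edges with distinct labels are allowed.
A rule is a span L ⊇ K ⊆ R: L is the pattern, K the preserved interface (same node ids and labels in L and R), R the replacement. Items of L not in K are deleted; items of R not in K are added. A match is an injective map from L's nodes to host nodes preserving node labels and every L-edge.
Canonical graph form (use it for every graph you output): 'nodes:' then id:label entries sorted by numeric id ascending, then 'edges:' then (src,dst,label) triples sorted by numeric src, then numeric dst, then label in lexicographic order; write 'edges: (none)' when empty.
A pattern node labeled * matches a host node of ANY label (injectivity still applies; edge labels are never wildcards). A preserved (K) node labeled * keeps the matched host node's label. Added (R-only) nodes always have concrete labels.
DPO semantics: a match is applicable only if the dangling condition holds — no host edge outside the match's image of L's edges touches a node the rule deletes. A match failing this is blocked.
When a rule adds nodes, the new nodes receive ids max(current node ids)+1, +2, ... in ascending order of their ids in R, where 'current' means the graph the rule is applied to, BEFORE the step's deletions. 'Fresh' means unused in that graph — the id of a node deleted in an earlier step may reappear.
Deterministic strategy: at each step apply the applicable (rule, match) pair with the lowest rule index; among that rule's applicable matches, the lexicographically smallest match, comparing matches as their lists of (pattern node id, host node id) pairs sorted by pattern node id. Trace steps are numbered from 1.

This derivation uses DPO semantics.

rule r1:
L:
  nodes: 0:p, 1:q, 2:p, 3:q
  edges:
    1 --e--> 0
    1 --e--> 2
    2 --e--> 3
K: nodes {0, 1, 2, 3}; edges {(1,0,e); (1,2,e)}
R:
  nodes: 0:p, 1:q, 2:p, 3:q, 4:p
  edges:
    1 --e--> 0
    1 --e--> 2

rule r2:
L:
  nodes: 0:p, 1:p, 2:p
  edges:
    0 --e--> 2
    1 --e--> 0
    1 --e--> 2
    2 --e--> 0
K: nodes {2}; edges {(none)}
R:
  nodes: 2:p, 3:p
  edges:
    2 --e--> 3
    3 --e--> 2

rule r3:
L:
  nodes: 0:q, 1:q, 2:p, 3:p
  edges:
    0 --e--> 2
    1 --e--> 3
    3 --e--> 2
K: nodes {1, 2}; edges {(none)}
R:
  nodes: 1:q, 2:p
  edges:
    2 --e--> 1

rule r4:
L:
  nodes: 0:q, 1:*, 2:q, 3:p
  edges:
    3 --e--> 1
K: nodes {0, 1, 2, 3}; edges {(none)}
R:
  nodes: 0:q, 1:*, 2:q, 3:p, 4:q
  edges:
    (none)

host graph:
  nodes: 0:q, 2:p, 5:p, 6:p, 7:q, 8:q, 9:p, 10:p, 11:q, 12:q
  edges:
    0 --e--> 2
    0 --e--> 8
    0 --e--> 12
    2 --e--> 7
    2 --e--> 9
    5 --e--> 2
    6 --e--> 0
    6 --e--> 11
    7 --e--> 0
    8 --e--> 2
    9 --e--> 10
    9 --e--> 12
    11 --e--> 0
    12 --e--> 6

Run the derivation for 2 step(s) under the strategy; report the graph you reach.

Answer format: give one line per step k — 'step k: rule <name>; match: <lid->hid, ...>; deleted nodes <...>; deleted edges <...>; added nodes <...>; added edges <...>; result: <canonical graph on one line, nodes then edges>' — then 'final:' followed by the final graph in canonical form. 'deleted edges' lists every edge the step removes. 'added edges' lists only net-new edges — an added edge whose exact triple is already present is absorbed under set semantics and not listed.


step 1: rule r4; match: 0->0, 1->2, 2->7, 3->5; deleted nodes (none); deleted edges (5,2,e); added nodes 13; added edges (none); result: nodes: 0:q, 2:p, 5:p, 6:p, 7:q, 8:q, 9:p, 10:p, 11:q, 12:q, 13:q edges: (0,2,e); (0,8,e); (0,12,e); (2,7,e); (2,9,e); (6,0,e); (6,11,e); (7,0,e); (8,2,e); (9,10,e); (9,12,e); (11,0,e); (12,6,e)
step 2: rule r4; match: 0->0, 1->7, 2->8, 3->2; deleted nodes (none); deleted edges (2,7,e); added nodes 14; added edges (none); result: nodes: 0:q, 2:p, 5:p, 6:p, 7:q, 8:q, 9:p, 10:p, 11:q, 12:q, 13:q, 14:q edges: (0,2,e); (0,8,e); (0,12,e); (2,9,e); (6,0,e); (6,11,e); (7,0,e); (8,2,e); (9,10,e); (9,12,e); (11,0,e); (12,6,e)
final:
nodes: 0:q, 2:p, 5:p, 6:p, 7:q, 8:q, 9:p, 10:p, 11:q, 12:q, 13:q, 14:q
edges: (0,2,e); (0,8,e); (0,12,e); (2,9,e); (6,0,e); (6,11,e); (7,0,e); (8,2,e); (9,10,e); (9,12,e); (11,0,e); (12,6,e)


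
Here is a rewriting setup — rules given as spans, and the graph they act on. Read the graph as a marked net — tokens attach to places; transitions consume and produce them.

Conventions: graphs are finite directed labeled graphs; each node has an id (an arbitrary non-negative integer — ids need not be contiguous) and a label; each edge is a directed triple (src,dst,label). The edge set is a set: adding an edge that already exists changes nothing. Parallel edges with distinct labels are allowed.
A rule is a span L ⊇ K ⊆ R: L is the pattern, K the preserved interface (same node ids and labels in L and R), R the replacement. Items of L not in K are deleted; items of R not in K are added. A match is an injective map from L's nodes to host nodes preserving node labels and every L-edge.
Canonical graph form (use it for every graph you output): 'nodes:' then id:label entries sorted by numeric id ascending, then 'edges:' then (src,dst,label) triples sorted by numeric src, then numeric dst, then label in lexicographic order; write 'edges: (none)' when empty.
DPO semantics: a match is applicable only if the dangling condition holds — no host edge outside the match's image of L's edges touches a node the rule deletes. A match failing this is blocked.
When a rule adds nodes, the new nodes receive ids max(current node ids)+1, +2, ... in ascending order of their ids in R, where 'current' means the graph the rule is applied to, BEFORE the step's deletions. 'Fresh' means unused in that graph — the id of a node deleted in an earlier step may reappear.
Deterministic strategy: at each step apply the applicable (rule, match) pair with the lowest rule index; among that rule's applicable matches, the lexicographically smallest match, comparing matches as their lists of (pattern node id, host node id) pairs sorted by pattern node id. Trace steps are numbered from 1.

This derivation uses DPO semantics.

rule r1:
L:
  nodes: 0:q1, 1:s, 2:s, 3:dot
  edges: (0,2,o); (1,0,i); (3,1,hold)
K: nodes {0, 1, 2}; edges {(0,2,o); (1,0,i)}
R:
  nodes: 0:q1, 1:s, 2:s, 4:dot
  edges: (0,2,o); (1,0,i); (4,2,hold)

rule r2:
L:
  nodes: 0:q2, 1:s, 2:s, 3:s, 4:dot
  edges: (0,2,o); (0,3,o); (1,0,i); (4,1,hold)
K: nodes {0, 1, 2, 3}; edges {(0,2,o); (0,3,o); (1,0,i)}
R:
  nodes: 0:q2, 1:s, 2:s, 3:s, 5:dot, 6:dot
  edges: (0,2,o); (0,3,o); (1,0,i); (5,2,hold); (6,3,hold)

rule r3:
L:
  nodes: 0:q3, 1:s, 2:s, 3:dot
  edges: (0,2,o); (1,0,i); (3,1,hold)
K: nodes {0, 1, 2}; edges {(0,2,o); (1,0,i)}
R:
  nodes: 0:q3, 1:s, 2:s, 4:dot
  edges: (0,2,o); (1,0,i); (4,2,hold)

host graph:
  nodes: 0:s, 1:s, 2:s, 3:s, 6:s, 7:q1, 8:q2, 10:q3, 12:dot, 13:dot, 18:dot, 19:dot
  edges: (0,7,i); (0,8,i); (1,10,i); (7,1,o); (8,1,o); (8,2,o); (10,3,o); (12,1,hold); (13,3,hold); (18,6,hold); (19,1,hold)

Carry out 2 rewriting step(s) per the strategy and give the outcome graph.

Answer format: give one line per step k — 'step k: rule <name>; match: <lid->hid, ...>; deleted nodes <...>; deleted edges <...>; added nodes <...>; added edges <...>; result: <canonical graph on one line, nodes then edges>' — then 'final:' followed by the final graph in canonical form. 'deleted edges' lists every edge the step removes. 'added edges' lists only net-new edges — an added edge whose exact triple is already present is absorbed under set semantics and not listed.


step 1: rule r3; match: 0->10, 1->1, 2->3, 3->12; deleted nodes 12; deleted edges (12,1,hold); added nodes 20; added edges (20,3,hold); result: nodes: 0:s, 1:s, 2:s, 3:s, 6:s, 7:q1, 8:q2, 10:q3, 13:dot, 18:dot, 19:dot, 20:dot edges: (0,7,i); (0,8,i); (1,10,i); (7,1,o); (8,1,o); (8,2,o); (10,3,o); (13,3,hold); (18,6,hold); (19,1,hold); (20,3,hold)
step 2: rule r3; match: 0->10, 1->1, 2->3, 3->19; deleted nodes 19; deleted edges (19,1,hold); added nodes 21; added edges (21,3,hold); result: nodes: 0:s, 1:s, 2:s, 3:s, 6:s, 7:q1, 8:q2, 10:q3, 13:dot, 18:dot, 20:dot, 21:dot edges: (0,7,i); (0,8,i); (1,10,i); (7,1,o); (8,1,o); (8,2,o); (10,3,o); (13,3,hold); (18,6,hold); (20,3,hold); (21,3,hold)
final:
nodes: 0:s, 1:s, 2:s, 3:s, 6:s, 7:q1, 8:q2, 10:q3, 13:dot, 18:dot, 20:dot, 21:dot
edges: (0,7,i); (0,8,i); (1,10,i); (7,1,o); (8,1,o); (8,2,o); (10,3,o); (13,3,hold); (18,6,hold); (20,3,hold); (21,3,hold)


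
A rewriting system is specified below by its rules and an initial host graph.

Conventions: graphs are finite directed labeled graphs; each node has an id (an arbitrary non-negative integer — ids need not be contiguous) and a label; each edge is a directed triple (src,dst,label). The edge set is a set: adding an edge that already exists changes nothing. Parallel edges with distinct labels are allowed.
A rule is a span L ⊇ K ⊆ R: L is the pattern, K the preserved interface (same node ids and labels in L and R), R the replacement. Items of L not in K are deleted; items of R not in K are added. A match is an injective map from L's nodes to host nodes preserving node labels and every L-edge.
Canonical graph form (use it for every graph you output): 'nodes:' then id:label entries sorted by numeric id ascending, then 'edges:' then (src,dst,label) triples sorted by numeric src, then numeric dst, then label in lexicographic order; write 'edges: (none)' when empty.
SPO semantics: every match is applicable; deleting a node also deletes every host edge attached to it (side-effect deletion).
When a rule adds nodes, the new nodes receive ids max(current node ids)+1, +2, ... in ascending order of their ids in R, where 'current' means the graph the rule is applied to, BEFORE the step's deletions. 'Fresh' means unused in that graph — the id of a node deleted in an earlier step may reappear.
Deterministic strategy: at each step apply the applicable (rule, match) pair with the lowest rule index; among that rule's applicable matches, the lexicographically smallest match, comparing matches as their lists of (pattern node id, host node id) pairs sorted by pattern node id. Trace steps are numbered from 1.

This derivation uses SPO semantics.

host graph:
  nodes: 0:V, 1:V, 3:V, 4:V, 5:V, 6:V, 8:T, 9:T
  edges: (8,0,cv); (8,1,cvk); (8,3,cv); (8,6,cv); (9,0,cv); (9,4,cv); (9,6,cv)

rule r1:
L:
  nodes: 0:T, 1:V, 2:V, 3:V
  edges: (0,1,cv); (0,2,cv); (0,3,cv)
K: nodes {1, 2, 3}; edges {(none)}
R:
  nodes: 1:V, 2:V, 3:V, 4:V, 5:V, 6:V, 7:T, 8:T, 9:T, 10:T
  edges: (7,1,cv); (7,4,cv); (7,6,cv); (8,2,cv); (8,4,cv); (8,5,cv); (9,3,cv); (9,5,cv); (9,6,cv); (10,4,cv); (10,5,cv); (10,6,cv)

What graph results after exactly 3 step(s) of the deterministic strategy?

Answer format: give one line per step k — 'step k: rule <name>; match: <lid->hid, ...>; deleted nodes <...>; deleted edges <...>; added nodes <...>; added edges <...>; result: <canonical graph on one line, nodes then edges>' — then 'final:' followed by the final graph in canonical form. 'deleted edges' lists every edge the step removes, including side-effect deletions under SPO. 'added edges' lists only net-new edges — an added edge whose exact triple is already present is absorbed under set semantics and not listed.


step 1: rule r1; match: 0->8, 1->0, 2->3, 3->6; deleted nodes 8; deleted edges (8,0,cv); (8,1,cvk); (8,3,cv); (8,6,cv); added nodes 10, 11, 12, 13, 14, 15, 16; added edges (13,0,cv); (13,10,cv); (13,12,cv); (14,3,cv); (14,10,cv); (14,11,cv); (15,6,cv); (15,11,cv); (15,12,cv); (16,10,cv); (16,11,cv); (16,12,cv); result: nodes: 0:V, 1:V, 3:V, 4:V, 5:V, 6:V, 9:T, 10:V, 11:V, 12:V, 13:T, 14:T, 15:T, 16:T edges: (9,0,cv); (9,4,cv); (9,6,cv); (13,0,cv); (13,10,cv); (13,12,cv); (14,3,cv); (14,10,cv); (14,11,cv); (15,6,cv); (15,11,cv); (15,12,cv); (16,10,cv); (16,11,cv); (16,12,cv)
step 2: rule r1; match: 0->9, 1->0, 2->4, 3->6; deleted nodes 9; deleted edges (9,0,cv); (9,4,cv); (9,6,cv); added nodes 17, 18, 19, 20, 21, 22, 23; added edges (20,0,cv); (20,17,cv); (20,19,cv); (21,4,cv); (21,17,cv); (21,18,cv); (22,6,cv); (22,18,cv); (22,19,cv); (23,17,cv); (23,18,cv); (23,19,cv); result: nodes: 0:V, 1:V, 3:V, 4:V, 5:V, 6:V, 10:V, 11:V, 12:V, 13:T, 14:T, 15:T, 16:T, 17:V, 18:V, 19:V, 20:T, 21:T, 22:T, 23:T edges: (13,0,cv); (13,10,cv); (13,12,cv); (14,3,cv); (14,10,cv); (14,11,cv); (15,6,cv); (15,11,cv); (15,12,cv); (16,10,cv); (16,11,cv); (16,12,cv); (20,0,cv); (20,17,cv); (20,19,cv); (21,4,cv); (21,17,cv); (21,18,cv); (22,6,cv); (22,18,cv); (22,19,cv); (23,17,cv); (23,18,cv); (23,19,cv)
step 3: rule r1; match: 0->13, 1->0, 2->10, 3->12; deleted nodes 13; deleted edges (13,0,cv); (13,10,cv); (13,12,cv); added nodes 24, 25, 26, 27, 28, 29, 30; added edges (27,0,cv); (27,24,cv); (27,26,cv); (28,10,cv); (28,24,cv); (28,25,cv); (29,12,cv); (29,25,cv); (29,26,cv); (30,24,cv); (30,25,cv); (30,26,cv); result: nodes: 0:V, 1:V, 3:V, 4:V, 5:V, 6:V, 10:V, 11:V, 12:V, 14:T, 15:T, 16:T, 17:V, 18:V, 19:V, 20:T, 21:T, 22:T, 23:T, 24:V, 25:V, 26:V, 27:T, 28:T, 29:T, 30:T edges: (14,3,cv); (14,10,cv); (14,11,cv); (15,6,cv); (15,11,cv); (15,12,cv); (16,10,cv); (16,11,cv); (16,12,cv); (20,0,cv); (20,17,cv); (20,19,cv); (21,4,cv); (21,17,cv); (21,18,cv); (22,6,cv); (22,18,cv); (22,19,cv); (23,17,cv); (23,18,cv); (23,19,cv); (27,0,cv); (27,24,cv); (27,26,cv); (28,10,cv); (28,24,cv); (28,25,cv); (29,12,cv); (29,25,cv); (29,26,cv); (30,24,cv); (30,25,cv); (30,26,cv)
final:
nodes: 0:V, 1:V, 3:V, 4:V, 5:V, 6:V, 10:V, 11:V, 12:V, 14:T, 15:T, 16:T, 17:V, 18:V, 19:V, 20:T, 21:T, 22:T, 23:T, 24:V, 25:V, 26:V, 27:T, 28:T, 29:T, 30:T
edges: (14,3,cv); (14,10,cv); (14,11,cv); (15,6,cv); (15,11,cv); (15,12,cv); (16,10,cv); (16,11,cv); (16,12,cv); (20,0,cv); (20,17,cv); (20,19,cv); (21,4,cv); (21,17,cv); (21,18,cv); (22,6,cv); (22,18,cv); (22,19,cv); (23,17,cv); (23,18,cv); (23,19,cv); (27,0,cv); (27,24,cv); (27,26,cv); (28,10,cv); (28,24,cv); (28,25,cv); (29,12,cv); (29,25,cv); (29,26,cv); (30,24,cv); (30,25,cv); (30,26,cv)


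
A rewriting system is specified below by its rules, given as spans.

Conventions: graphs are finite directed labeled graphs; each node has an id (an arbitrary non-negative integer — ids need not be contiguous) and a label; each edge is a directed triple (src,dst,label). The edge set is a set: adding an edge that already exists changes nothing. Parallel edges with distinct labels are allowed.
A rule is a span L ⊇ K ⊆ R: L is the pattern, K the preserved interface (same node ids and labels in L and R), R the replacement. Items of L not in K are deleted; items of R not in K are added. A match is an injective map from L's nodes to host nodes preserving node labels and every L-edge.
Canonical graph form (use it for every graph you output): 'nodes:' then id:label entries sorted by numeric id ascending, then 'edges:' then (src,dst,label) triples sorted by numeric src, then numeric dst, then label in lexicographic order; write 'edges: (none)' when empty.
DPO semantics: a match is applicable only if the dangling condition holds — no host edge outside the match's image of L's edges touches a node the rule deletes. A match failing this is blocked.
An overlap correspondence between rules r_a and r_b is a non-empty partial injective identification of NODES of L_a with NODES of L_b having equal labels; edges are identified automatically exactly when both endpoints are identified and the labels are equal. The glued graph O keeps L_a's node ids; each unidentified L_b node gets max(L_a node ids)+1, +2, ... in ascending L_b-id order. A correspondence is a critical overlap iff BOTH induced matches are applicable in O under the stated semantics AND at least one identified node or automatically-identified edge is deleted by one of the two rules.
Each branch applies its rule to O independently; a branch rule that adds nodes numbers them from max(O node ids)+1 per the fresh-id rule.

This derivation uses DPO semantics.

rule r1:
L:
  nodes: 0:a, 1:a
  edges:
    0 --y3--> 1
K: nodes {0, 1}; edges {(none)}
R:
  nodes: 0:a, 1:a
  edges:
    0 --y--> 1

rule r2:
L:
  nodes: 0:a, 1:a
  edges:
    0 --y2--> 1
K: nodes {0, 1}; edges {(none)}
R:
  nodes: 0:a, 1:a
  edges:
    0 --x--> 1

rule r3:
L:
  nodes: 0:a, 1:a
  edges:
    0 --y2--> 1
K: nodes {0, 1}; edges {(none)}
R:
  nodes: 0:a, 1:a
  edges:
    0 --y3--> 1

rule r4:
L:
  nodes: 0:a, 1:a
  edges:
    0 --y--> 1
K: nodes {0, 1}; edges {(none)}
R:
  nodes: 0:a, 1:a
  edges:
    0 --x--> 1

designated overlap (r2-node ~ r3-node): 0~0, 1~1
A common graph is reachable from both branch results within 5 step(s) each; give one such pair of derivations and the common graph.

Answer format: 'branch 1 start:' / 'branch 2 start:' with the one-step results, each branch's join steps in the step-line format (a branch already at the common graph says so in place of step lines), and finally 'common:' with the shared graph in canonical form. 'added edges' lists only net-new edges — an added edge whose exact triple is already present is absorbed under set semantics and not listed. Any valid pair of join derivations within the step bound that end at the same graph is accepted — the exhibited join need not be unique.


branch 1 start:
nodes: 0:a, 1:a
edges: (0,1,x)
branch 2 start:
nodes: 0:a, 1:a
edges: (0,1,y3)
branch 1: already at the common graph (0 steps)
branch 2 step 1: rule r1; match: 0->0, 1->1; deleted nodes (none); deleted edges (0,1,y3); added nodes (none); added edges (0,1,y); result: nodes: 0:a, 1:a edges: (0,1,y)
branch 2 step 2: rule r4; match: 0->0, 1->1; deleted nodes (none); deleted edges (0,1,y); added nodes (none); added edges (0,1,x); result: nodes: 0:a, 1:a edges: (0,1,x)
common:
nodes: 0:a, 1:a
edges: (0,1,x)


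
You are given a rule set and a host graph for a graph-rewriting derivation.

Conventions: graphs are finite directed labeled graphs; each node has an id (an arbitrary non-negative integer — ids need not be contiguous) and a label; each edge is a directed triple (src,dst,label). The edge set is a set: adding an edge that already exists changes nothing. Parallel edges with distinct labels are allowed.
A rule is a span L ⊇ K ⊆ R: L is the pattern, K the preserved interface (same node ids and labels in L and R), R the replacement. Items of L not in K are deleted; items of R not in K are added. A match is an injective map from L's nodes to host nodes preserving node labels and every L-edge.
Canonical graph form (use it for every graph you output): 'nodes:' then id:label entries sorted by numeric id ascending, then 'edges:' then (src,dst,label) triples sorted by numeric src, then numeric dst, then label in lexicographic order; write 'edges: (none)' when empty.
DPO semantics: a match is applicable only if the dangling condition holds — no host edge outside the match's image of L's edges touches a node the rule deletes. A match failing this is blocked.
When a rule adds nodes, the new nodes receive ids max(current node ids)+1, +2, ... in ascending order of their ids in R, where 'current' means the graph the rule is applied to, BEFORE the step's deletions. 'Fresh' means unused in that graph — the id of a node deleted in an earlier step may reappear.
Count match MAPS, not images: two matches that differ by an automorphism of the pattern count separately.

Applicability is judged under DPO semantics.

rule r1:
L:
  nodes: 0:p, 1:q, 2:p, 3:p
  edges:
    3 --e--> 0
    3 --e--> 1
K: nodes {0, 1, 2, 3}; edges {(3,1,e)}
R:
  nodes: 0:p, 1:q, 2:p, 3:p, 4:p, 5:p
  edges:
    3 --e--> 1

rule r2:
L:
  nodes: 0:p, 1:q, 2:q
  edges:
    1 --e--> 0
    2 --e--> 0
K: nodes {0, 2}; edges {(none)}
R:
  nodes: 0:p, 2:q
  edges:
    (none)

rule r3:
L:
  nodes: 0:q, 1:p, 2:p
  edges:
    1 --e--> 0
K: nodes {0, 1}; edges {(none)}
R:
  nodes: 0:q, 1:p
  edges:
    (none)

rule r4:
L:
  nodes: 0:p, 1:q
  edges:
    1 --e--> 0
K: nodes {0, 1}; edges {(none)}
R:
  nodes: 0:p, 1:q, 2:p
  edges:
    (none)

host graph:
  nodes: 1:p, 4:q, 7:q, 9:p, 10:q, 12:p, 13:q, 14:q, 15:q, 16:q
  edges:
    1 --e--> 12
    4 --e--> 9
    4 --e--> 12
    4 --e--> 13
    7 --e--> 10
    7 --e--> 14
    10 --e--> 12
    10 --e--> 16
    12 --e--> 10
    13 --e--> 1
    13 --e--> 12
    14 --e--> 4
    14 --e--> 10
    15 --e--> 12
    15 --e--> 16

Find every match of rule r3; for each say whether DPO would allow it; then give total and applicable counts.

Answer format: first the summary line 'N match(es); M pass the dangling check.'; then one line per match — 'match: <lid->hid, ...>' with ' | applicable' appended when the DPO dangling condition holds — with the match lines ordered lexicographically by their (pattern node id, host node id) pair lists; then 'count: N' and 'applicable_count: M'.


2 match(es); 0 pass the dangling check.
match: 0->10, 1->12, 2->1
match: 0->10, 1->12, 2->9
count: 2
applicable_count: 0


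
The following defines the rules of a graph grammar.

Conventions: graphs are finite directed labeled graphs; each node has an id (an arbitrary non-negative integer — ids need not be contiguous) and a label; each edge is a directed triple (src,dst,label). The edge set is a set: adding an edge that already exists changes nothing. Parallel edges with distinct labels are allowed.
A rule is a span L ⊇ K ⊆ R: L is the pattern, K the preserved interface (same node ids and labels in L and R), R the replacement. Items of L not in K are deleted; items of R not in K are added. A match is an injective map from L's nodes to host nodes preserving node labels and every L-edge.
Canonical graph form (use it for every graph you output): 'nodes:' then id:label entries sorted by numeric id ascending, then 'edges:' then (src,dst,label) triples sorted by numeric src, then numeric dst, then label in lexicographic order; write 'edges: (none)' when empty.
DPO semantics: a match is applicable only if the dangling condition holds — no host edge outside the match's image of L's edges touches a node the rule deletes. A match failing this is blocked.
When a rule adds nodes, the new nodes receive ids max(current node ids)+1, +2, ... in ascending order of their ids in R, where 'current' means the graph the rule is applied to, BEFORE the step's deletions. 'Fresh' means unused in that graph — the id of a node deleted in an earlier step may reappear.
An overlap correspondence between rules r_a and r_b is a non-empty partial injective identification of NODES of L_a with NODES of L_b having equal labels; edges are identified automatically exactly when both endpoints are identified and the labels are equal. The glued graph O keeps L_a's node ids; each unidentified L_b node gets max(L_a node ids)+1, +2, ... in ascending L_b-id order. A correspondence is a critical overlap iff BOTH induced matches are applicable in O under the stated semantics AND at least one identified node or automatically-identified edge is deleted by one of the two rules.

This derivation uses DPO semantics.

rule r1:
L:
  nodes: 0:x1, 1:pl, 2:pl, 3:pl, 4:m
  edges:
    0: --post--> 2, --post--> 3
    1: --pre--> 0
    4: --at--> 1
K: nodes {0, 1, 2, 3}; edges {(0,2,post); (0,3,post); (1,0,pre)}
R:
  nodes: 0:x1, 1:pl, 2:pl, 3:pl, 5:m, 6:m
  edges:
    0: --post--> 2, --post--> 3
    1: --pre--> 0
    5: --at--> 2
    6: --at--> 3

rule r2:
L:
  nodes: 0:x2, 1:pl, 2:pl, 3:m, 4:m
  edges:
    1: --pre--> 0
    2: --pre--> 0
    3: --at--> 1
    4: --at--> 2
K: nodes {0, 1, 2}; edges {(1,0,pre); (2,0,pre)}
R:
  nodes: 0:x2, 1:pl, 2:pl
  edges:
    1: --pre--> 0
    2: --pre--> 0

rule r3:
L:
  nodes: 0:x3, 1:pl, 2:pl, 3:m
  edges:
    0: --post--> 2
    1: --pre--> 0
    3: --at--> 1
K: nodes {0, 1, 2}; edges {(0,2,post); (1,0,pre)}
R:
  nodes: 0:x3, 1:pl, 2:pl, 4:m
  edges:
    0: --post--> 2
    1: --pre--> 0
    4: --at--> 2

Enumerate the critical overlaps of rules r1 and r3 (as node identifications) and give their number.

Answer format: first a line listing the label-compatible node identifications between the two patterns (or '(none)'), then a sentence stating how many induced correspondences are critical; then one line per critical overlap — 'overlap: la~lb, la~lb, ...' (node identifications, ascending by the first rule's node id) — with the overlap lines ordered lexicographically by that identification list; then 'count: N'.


label-compatible node identifications between L(r1) and L(r3): 1~1, 1~2, 2~1, 2~2, 3~1, 3~2, 4~3
3 of the induced correspondences are critical overlaps of r1 and r3.
overlap: 1~1, 2~2, 4~3
overlap: 1~1, 3~2, 4~3
overlap: 1~1, 4~3
count: 3


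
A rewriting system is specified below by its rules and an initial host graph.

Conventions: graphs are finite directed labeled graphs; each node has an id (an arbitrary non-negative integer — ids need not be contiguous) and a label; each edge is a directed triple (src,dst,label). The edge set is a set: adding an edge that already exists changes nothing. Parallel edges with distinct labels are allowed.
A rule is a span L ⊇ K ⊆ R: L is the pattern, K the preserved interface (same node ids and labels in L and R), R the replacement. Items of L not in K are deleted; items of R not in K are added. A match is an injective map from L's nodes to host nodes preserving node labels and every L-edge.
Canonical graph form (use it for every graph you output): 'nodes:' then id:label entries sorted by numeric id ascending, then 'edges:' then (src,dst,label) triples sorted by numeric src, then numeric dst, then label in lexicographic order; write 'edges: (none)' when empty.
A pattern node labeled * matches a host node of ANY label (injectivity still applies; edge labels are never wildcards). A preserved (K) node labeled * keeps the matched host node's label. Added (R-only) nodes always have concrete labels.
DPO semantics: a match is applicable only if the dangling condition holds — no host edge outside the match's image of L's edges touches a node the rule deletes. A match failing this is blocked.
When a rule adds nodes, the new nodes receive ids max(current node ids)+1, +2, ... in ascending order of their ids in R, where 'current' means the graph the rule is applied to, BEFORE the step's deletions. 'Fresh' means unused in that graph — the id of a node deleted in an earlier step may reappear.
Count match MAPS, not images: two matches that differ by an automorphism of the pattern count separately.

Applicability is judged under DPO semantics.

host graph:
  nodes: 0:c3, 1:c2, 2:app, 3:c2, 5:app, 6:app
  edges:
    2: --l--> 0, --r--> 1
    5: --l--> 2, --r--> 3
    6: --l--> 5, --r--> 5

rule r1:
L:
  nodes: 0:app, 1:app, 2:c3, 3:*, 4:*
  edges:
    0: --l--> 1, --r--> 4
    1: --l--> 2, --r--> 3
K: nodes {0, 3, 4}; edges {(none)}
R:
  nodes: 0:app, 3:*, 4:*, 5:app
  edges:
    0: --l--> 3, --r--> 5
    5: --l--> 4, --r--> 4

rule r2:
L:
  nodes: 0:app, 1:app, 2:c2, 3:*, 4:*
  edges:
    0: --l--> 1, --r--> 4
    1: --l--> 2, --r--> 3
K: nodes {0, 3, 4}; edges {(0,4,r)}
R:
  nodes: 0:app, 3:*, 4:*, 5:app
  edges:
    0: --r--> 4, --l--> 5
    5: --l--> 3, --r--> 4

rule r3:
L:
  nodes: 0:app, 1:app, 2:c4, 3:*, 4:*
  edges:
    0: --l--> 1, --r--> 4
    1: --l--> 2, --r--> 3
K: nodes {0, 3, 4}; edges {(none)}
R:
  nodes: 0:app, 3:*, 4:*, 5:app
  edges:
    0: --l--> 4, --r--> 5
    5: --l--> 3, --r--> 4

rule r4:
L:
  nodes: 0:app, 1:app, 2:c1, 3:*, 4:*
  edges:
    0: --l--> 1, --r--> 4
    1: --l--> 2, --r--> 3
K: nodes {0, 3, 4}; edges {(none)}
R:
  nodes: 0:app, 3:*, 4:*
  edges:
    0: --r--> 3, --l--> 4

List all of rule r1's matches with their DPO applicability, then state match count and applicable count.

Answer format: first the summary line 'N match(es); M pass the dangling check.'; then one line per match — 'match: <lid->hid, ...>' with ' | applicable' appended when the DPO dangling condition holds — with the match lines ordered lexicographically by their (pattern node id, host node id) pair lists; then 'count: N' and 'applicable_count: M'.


1 match(es); 1 pass the dangling check.
match: 0->5, 1->2, 2->0, 3->1, 4->3 | applicable
count: 1
applicable_count: 1


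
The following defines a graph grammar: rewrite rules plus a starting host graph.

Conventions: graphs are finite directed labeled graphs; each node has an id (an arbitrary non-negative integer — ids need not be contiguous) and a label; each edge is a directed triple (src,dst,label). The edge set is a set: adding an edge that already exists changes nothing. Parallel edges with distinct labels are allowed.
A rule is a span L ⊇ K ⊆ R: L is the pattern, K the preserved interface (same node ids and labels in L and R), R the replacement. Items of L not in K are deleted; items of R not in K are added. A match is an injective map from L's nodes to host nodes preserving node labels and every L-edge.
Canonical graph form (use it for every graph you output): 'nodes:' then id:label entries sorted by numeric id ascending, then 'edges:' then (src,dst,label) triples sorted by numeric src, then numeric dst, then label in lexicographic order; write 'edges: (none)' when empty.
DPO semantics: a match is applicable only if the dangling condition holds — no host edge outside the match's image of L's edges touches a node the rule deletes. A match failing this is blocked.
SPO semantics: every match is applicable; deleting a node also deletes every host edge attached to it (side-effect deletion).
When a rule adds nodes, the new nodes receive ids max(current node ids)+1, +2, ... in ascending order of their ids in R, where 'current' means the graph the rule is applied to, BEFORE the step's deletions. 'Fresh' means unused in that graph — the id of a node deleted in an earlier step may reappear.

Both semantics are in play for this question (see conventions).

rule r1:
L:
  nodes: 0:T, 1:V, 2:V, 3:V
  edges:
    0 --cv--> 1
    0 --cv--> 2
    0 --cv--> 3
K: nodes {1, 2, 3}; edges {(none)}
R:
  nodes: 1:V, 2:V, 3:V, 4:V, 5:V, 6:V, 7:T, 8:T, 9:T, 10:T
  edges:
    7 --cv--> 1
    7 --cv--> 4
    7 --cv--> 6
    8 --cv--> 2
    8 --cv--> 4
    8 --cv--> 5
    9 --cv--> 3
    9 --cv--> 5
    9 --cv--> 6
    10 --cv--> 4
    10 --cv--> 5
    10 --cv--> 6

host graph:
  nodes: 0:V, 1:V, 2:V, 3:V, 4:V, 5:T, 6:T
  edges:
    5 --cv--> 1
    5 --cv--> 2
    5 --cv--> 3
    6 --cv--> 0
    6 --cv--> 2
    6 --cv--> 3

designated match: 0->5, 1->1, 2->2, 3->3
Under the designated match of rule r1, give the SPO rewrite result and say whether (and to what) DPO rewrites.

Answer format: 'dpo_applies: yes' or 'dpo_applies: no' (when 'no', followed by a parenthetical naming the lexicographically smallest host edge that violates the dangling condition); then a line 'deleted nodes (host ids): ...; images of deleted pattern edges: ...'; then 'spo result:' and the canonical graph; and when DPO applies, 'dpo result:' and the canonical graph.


dpo_applies: yes
deleted nodes (host ids): 5; images of deleted pattern edges: (5,1,cv); (5,2,cv); (5,3,cv)
spo result:
nodes: 0:V, 1:V, 2:V, 3:V, 4:V, 6:T, 7:V, 8:V, 9:V, 10:T, 11:T, 12:T, 13:T
edges: (6,0,cv); (6,2,cv); (6,3,cv); (10,1,cv); (10,7,cv); (10,9,cv); (11,2,cv); (11,7,cv); (11,8,cv); (12,3,cv); (12,8,cv); (12,9,cv); (13,7,cv); (13,8,cv); (13,9,cv)
dpo result:
nodes: 0:V, 1:V, 2:V, 3:V, 4:V, 6:T, 7:V, 8:V, 9:V, 10:T, 11:T, 12:T, 13:T
edges: (6,0,cv); (6,2,cv); (6,3,cv); (10,1,cv); (10,7,cv); (10,9,cv); (11,2,cv); (11,7,cv); (11,8,cv); (12,3,cv); (12,8,cv); (12,9,cv); (13,7,cv); (13,8,cv); (13,9,cv)


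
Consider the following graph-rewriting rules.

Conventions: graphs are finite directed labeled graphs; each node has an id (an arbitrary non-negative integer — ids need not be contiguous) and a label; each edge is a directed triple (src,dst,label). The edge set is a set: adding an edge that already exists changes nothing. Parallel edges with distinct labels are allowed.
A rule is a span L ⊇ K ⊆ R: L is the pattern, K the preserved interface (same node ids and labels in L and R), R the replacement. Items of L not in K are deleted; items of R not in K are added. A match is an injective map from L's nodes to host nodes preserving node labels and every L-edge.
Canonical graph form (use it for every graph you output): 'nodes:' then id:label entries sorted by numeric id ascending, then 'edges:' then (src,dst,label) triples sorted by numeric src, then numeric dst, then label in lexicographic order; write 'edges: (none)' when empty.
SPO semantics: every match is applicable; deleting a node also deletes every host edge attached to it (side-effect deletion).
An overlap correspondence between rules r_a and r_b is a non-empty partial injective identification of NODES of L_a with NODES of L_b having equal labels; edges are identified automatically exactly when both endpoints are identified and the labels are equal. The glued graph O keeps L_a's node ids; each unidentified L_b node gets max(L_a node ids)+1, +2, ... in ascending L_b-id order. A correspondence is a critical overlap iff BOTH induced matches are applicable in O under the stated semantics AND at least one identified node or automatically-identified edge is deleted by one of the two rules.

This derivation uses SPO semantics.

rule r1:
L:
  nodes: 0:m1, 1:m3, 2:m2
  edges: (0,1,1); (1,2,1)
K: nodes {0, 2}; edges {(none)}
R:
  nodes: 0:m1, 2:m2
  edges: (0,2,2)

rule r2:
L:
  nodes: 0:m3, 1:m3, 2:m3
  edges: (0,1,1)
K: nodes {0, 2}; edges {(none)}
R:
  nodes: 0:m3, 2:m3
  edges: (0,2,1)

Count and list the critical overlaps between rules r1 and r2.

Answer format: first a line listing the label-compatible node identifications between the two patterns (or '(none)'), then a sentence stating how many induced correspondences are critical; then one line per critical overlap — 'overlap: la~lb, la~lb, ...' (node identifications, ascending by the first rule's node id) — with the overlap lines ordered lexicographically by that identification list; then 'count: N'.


label-compatible node identifications between L(r1) and L(r2): 1~0, 1~1, 1~2
3 of the induced correspondences are critical overlaps of r1 and r2.
overlap: 1~0
overlap: 1~1
overlap: 1~2
count: 3


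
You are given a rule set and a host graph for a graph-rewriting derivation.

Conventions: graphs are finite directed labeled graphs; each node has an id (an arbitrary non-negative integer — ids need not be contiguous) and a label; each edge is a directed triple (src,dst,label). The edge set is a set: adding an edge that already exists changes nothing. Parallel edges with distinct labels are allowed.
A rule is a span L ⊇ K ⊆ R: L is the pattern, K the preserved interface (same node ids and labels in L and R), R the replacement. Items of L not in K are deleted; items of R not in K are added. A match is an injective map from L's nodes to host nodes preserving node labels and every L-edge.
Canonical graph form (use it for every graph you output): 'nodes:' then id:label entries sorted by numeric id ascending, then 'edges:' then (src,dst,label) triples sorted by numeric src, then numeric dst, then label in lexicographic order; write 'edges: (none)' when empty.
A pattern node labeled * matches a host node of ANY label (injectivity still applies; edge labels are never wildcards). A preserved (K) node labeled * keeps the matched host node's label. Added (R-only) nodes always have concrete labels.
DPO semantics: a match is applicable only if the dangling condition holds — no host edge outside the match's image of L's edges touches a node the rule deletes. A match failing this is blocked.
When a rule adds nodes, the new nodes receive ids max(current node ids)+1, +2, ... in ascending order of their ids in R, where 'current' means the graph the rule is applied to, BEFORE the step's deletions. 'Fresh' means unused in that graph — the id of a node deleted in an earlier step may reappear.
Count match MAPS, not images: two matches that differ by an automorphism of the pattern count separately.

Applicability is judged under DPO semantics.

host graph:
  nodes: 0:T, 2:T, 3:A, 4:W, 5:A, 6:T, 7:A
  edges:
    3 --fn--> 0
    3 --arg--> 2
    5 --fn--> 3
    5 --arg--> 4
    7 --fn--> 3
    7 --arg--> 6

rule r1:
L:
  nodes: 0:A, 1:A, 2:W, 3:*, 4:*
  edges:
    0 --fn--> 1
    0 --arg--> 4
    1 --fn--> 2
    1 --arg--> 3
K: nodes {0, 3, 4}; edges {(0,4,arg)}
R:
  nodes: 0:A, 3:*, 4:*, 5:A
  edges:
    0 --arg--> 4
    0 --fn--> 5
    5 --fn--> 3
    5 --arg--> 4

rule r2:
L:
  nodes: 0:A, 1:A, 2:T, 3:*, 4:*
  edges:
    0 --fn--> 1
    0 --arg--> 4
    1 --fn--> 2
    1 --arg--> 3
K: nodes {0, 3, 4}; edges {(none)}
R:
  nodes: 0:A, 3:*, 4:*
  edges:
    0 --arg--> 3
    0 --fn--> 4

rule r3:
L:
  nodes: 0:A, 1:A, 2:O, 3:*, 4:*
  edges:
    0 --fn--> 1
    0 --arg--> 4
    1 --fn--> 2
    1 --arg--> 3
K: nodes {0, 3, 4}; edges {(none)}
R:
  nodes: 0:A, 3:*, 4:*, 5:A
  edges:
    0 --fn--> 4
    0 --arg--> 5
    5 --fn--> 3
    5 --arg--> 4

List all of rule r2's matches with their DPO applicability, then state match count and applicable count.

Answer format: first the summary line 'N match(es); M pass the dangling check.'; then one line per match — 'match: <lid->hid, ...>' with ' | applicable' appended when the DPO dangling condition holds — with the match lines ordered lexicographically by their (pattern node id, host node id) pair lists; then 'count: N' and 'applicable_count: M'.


2 match(es); 0 pass the dangling check.
match: 0->5, 1->3, 2->0, 3->2, 4->4
match: 0->7, 1->3, 2->0, 3->2, 4->6
count: 2
applicable_count: 0


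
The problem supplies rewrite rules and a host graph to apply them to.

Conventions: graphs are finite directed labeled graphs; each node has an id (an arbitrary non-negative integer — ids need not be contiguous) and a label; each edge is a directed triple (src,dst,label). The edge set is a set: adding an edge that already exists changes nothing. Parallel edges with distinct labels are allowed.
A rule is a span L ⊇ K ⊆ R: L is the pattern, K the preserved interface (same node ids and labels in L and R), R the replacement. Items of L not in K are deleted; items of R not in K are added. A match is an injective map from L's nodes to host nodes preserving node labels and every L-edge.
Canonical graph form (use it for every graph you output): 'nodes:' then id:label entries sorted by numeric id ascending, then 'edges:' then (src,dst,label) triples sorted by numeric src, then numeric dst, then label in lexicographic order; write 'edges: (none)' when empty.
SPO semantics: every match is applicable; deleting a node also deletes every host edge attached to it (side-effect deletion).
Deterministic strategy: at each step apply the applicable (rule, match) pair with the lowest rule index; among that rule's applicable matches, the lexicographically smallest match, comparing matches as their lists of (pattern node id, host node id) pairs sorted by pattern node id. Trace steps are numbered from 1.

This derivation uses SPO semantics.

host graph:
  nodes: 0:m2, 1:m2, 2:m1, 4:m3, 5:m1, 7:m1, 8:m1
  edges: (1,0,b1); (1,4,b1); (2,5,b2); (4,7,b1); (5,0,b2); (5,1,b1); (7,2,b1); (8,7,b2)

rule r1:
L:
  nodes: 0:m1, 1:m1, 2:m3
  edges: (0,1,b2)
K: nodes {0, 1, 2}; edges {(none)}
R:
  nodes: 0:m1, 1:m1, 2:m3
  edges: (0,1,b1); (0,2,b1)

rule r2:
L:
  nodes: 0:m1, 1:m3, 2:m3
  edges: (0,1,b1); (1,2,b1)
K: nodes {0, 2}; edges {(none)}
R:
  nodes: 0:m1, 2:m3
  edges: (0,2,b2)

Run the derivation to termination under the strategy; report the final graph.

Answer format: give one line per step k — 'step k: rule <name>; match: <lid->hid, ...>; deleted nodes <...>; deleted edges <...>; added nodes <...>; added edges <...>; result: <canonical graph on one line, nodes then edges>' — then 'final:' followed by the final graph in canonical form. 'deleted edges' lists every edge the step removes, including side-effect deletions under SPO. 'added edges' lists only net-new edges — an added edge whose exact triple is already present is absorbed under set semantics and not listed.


step 1: rule r1; match: 0->2, 1->5, 2->4; deleted nodes (none); deleted edges (2,5,b2); added nodes (none); added edges (2,4,b1); (2,5,b1); result: nodes: 0:m2, 1:m2, 2:m1, 4:m3, 5:m1, 7:m1, 8:m1 edges: (1,0,b1); (1,4,b1); (2,4,b1); (2,5,b1); (4,7,b1); (5,0,b2); (5,1,b1); (7,2,b1); (8,7,b2)
step 2: rule r1; match: 0->8, 1->7, 2->4; deleted nodes (none); deleted edges (8,7,b2); added nodes (none); added edges (8,4,b1); (8,7,b1); result: nodes: 0:m2, 1:m2, 2:m1, 4:m3, 5:m1, 7:m1, 8:m1 edges: (1,0,b1); (1,4,b1); (2,4,b1); (2,5,b1); (4,7,b1); (5,0,b2); (5,1,b1); (7,2,b1); (8,4,b1); (8,7,b1)
final:
nodes: 0:m2, 1:m2, 2:m1, 4:m3, 5:m1, 7:m1, 8:m1
edges: (1,0,b1); (1,4,b1); (2,4,b1); (2,5,b1); (4,7,b1); (5,0,b2); (5,1,b1); (7,2,b1); (8,4,b1); (8,7,b1)
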